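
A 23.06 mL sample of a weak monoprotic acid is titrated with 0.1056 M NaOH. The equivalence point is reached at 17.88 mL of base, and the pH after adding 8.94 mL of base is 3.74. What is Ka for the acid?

8.94 mL is half of the equivalence volume, so this is the half-equivalence point where [HA] = [A^-].
At half-equivalence pH = pKa, so pKa = 3.74.
Ka = 10^(-3.74) = 1.8 x 10^-4.

1.8 x 10^-4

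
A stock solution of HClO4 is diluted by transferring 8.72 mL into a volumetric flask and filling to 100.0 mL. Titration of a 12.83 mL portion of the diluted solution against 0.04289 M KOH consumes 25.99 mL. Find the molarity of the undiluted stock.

0.996 M

n(KOH) = 0.04289 x 0.02599 = 0.001115 mol.
n(HClO4) in the aliquot = 0.001115 mol.
[diluted HClO4] = 0.001115 / 0.01283 = 0.08688 M.
Dilution factor = 100.0/8.720 = 11.47, so [stock] = 0.08688 x 11.47 = 0.996 M.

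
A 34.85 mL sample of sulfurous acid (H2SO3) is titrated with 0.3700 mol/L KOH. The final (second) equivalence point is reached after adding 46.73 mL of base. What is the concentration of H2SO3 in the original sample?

n(KOH) = 0.3700 x 0.04673 = 0.01729 mol.
At the final (second) equivalence point, 2 mol OH^- react per mol H2SO3, so n(H2SO3) = 0.01729 / 2 = 0.008645 mol.
[H2SO3] = 0.008645 / 0.03485 L = 0.248 M.

0.248 M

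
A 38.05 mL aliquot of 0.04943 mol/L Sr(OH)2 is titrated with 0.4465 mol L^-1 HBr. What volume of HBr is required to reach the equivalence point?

8.42 mL

n(Sr(OH)2) = 0.04943 mol/L x 0.03805 L = 0.001881 mol.
The neutralisation is 1 Sr(OH)2 : 2 HBr, so n(HBr) = 0.001881 x 2/1 = 0.003762 mol.
V(HBr) = 0.003762 / 0.4465 = 0.008425 L = 8.42 mL.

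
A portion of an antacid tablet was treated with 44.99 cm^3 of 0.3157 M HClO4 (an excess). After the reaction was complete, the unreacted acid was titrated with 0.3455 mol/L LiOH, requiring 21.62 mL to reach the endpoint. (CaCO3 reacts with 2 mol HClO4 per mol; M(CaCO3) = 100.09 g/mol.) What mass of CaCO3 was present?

0.337 g

Total n(HClO4) added = 0.3157 x 0.04499 = 0.01420 mol.
n(LiOH) used = 0.3455 x 0.02162 = 0.007470 mol, which equals the excess n(HClO4).
So n(HClO4) consumed by the sample = 0.01420 - 0.007470 = 0.006734 mol.
n(CaCO3) = 0.006734 / 2 = 0.003367 mol.
mass = 0.003367 mol x 100.09 g/mol = 0.337 g.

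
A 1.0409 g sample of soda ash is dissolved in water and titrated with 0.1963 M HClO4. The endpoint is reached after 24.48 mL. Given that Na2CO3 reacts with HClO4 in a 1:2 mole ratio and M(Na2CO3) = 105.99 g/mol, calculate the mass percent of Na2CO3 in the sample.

n(HClO4) = 0.1963 x 0.02448 = 0.004805 mol.
n(Na2CO3) = 0.004805 / 2 = 0.002403 mol.
mass of Na2CO3 = 0.002403 x 105.99 = 0.2547 g.
% purity = 0.2547 / 1.0409 x 100 = 24.5%.

24.5%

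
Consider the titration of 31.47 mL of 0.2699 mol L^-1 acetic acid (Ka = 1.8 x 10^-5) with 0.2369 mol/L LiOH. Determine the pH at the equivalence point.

n(CH3COOH) = 0.2699 x 0.03147 = 0.008494 mol; V(LiOH) at equivalence = 0.008494/0.2369 = 0.03585 L.
At equivalence all the acid is converted to CH3COO-; total volume = 0.03147 + 0.03585 = 0.06732 L, so [CH3COO-] = 0.008494/0.06732 = 0.1262 M.
Kb = Kw/Ka = 1.0e-14 / 1.8 x 10^-5 = 5.56e-10.
[OH^-] = sqrt(Kb x [CH3COO-]) = sqrt(5.56e-10 x 0.1262) = 8.37e-6 M.
pOH = 5.08, so pH = 14.00 - 5.08 = 8.92.

8.92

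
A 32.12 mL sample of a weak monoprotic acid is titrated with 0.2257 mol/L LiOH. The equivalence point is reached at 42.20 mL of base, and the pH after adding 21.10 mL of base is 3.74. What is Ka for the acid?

1.8 x 10^-4

21.10 mL is half of the equivalence volume, so this is the half-equivalence point where [HA] = [A^-].
At half-equivalence pH = pKa, so pKa = 3.74.
Ka = 10^(-3.74) = 1.8 x 10^-4.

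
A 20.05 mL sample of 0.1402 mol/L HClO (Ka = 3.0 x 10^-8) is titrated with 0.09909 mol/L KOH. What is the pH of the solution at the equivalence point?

n(HClO) = 0.1402 x 0.02005 = 0.002811 mol; V(KOH) at equivalence = 0.002811/0.09909 = 0.02837 L.
At equivalence all the acid is converted to ClO-; total volume = 0.02005 + 0.02837 = 0.04842 L, so [ClO-] = 0.002811/0.04842 = 0.05806 M.
Kb = Kw/Ka = 1.0e-14 / 3.0 x 10^-8 = 3.33e-7.
[OH^-] = sqrt(Kb x [ClO-]) = sqrt(3.33e-7 x 0.05806) = 0.000139 M.
pOH = 3.86, so pH = 14.00 - 3.86 = 10.14.

10.14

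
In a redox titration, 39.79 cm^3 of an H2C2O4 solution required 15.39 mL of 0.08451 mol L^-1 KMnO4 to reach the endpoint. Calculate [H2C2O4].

0.0817 M

n(KMnO4) = 0.08451 x 0.01539 = 0.001301 mol.
From the balanced equation, 2 mol KMnO4 reacts with 5 mol H2C2O4, so n(H2C2O4) = 0.001301 x 5/2 = 0.003252 mol.
[H2C2O4] = 0.003252 / 0.03979 L = 0.0817 M.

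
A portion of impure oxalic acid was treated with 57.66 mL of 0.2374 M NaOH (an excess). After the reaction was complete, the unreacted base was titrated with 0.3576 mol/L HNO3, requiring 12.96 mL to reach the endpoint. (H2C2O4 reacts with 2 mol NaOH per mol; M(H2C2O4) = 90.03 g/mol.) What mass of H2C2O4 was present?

Total n(NaOH) added = 0.2374 x 0.05766 = 0.01369 mol.
n(HNO3) used = 0.3576 x 0.01296 = 0.004634 mol, which equals the excess n(NaOH).
So n(NaOH) consumed by the sample = 0.01369 - 0.004634 = 0.009054 mol.
n(H2C2O4) = 0.009054 / 2 = 0.004527 mol.
mass = 0.004527 mol x 90.03 g/mol = 0.408 g.

0.408 g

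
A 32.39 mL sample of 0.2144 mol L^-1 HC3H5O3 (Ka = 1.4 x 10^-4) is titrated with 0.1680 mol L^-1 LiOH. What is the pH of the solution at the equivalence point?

8.41

n(HC3H5O3) = 0.2144 x 0.03239 = 0.006944 mol; V(LiOH) at equivalence = 0.006944/0.1680 = 0.04134 L.
At equivalence all the acid is converted to C3H5O3-; total volume = 0.03239 + 0.04134 = 0.07373 L, so [C3H5O3-] = 0.006944/0.07373 = 0.09419 M.
Kb = Kw/Ka = 1.0e-14 / 1.4 x 10^-4 = 7.14e-11.
[OH^-] = sqrt(Kb x [C3H5O3-]) = sqrt(7.14e-11 x 0.09419) = 2.59e-6 M.
pOH = 5.59, so pH = 14.00 - 5.59 = 8.41.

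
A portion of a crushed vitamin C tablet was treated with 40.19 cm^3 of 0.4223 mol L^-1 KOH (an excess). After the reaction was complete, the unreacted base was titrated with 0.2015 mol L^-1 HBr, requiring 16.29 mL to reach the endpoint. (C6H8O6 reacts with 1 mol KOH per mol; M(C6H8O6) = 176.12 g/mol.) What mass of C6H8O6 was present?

Total n(KOH) added = 0.4223 x 0.04019 = 0.01697 mol.
n(HBr) used = 0.2015 x 0.01629 = 0.003282 mol, which equals the excess n(KOH).
So n(KOH) consumed by the sample = 0.01697 - 0.003282 = 0.01369 mol.
n(C6H8O6) = 0.01369 / 1 = 0.01369 mol.
mass = 0.01369 mol x 176.12 g/mol = 2.41 g.

2.41 g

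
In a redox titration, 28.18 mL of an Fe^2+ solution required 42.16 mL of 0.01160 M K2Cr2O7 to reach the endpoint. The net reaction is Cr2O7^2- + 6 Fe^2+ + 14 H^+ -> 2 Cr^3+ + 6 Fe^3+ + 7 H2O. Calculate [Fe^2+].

n(K2Cr2O7) = 0.01160 x 0.04216 = 0.0004891 mol.
From the balanced equation, 1 mol K2Cr2O7 reacts with 6 mol Fe^2+, so n(Fe^2+) = 0.0004891 x 6/1 = 0.002934 mol.
[Fe^2+] = 0.002934 / 0.02818 L = 0.104 M.

0.104 M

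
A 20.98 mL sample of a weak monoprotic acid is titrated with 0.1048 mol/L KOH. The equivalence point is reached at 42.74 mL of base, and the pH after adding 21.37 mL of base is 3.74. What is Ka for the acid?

1.8 x 10^-4

21.37 mL is half of the equivalence volume, so this is the half-equivalence point where [HA] = [A^-].
At half-equivalence pH = pKa, so pKa = 3.74.
Ka = 10^(-3.74) = 1.8 x 10^-4.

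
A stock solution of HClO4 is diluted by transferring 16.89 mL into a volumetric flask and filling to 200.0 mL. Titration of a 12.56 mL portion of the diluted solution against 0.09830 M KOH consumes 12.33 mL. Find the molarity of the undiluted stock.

n(KOH) = 0.09830 x 0.01233 = 0.001212 mol.
n(HClO4) in the aliquot = 0.001212 mol.
[diluted HClO4] = 0.001212 / 0.01256 = 0.09650 M.
Dilution factor = 200.0/16.89 = 11.84, so [stock] = 0.09650 x 11.84 = 1.14 M.

1.14 M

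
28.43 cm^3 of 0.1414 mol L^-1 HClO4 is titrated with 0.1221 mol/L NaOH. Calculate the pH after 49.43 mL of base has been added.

12.41

n(acid) = 0.1414 x 0.02843 = 0.004020 mol; n(NaOH) added = 0.1221 x 0.04943 = 0.006035 mol.
Base is in excess by 0.006035 - 0.004020 = 0.002015 mol in a total volume of 0.07786 L.
[OH^-] = 0.002015/0.07786 = 0.02588 M, so pOH = 1.59 and pH = 14.00 - 1.59 = 12.41.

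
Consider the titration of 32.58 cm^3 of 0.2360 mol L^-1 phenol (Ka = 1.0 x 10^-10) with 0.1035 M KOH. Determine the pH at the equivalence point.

n(C6H5OH) = 0.2360 x 0.03258 = 0.007689 mol; V(KOH) at equivalence = 0.007689/0.1035 = 0.07429 L.
At equivalence all the acid is converted to C6H5O-; total volume = 0.03258 + 0.07429 = 0.1069 L, so [C6H5O-] = 0.007689/0.1069 = 0.07195 M.
Kb = Kw/Ka = 1.0e-14 / 1.0 x 10^-10 = 0.000100.
[OH^-] = sqrt(Kb x [C6H5O-]) = sqrt(0.000100 x 0.07195) = 0.00268 M.
pOH = 2.57, so pH = 14.00 - 2.57 = 11.43.

11.43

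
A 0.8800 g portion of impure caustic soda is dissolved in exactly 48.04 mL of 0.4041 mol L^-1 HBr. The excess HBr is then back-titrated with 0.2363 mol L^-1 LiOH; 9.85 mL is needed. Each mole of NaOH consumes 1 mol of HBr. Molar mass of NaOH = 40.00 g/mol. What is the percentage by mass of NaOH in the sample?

77.7%

Total n(HBr) added = 0.4041 x 0.04804 = 0.01941 mol.
n(LiOH) used = 0.2363 x 0.009850 = 0.002328 mol, which equals the excess n(HBr).
So n(HBr) consumed by the sample = 0.01941 - 0.002328 = 0.01709 mol.
n(NaOH) = 0.01709 / 1 = 0.01709 mol.
mass NaOH = 0.01709 x 40.00 = 0.6834 g, so %NaOH = 0.6834/0.8800 x 100 = 77.7%.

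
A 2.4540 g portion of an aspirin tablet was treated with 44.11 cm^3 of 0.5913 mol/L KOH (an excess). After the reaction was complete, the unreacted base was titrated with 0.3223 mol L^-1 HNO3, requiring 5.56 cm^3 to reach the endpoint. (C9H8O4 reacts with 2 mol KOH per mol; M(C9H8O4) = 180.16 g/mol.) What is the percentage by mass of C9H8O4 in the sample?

89.2%

Total n(KOH) added = 0.5913 x 0.04411 = 0.02608 mol.
n(HNO3) used = 0.3223 x 0.005560 = 0.001792 mol, which equals the excess n(KOH).
So n(KOH) consumed by the sample = 0.02608 - 0.001792 = 0.02429 mol.
n(C9H8O4) = 0.02429 / 2 = 0.01215 mol.
mass C9H8O4 = 0.01215 x 180.16 = 2.188 g, so %C9H8O4 = 2.188/2.4540 x 100 = 89.2%.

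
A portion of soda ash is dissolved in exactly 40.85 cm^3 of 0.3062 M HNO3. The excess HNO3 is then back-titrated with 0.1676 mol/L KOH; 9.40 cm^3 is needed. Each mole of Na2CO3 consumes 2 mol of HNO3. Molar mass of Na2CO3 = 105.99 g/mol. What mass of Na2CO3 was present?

0.579 g

Total n(HNO3) added = 0.3062 x 0.04085 = 0.01251 mol.
n(KOH) used = 0.1676 x 0.009400 = 0.001575 mol, which equals the excess n(HNO3).
So n(HNO3) consumed by the sample = 0.01251 - 0.001575 = 0.01093 mol.
n(Na2CO3) = 0.01093 / 2 = 0.005466 mol.
mass = 0.005466 mol x 105.99 g/mol = 0.579 g.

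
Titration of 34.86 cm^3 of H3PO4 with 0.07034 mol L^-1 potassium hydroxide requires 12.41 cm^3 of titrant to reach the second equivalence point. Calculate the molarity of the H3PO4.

n(KOH) = 0.07034 x 0.01241 = 0.0008729 mol.
At the second equivalence point, 2 mol OH^- react per mol H3PO4, so n(H3PO4) = 0.0008729 / 2 = 0.0004365 mol.
[H3PO4] = 0.0004365 / 0.03486 L = 0.0125 M.

0.0125 M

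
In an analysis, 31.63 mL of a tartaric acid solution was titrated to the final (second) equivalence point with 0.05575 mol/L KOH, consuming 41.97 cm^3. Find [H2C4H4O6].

0.0370 M

n(KOH) = 0.05575 x 0.04197 = 0.002340 mol.
At the final (second) equivalence point, 2 mol OH^- react per mol H2C4H4O6, so n(H2C4H4O6) = 0.002340 / 2 = 0.001170 mol.
[H2C4H4O6] = 0.001170 / 0.03163 L = 0.0370 M.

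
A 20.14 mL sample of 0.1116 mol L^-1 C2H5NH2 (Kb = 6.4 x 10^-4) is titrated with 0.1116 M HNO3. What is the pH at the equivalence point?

n(C2H5NH2) = 0.1116 x 0.02014 = 0.002248 mol; V(HNO3) at equivalence = 0.002248/0.1116 = 0.02014 L.
At equivalence the base is fully converted to C2H5NH3+; total volume = 0.04028 L, so [C2H5NH3+] = 0.002248/0.04028 = 0.05580 M.
Ka(C2H5NH3+) = Kw/Kb = 1.0e-14 / 6.4 x 10^-4 = 1.56e-11.
[H^+] = sqrt(Ka x [C2H5NH3+]) = sqrt(1.56e-11 x 0.05580) = 9.34e-7 M.
pH = -log(9.34e-7) = 6.03.

6.03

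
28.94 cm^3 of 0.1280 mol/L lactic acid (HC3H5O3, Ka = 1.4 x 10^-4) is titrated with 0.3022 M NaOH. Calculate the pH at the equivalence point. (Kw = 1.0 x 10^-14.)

8.40

n(HC3H5O3) = 0.1280 x 0.02894 = 0.003704 mol; V(NaOH) at equivalence = 0.003704/0.3022 = 0.01226 L.
At equivalence all the acid is converted to C3H5O3-; total volume = 0.02894 + 0.01226 = 0.04120 L, so [C3H5O3-] = 0.003704/0.04120 = 0.08992 M.
Kb = Kw/Ka = 1.0e-14 / 1.4 x 10^-4 = 7.14e-11.
[OH^-] = sqrt(Kb x [C3H5O3-]) = sqrt(7.14e-11 x 0.08992) = 2.53e-6 M.
pOH = 5.60, so pH = 14.00 - 5.60 = 8.40.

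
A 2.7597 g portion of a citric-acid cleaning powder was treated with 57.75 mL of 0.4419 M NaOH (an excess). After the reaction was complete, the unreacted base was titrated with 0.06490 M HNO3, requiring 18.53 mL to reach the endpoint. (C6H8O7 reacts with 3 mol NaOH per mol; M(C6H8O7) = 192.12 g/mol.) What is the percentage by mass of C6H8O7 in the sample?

56.4%

Total n(NaOH) added = 0.4419 x 0.05775 = 0.02552 mol.
n(HNO3) used = 0.06490 x 0.01853 = 0.001203 mol, which equals the excess n(NaOH).
So n(NaOH) consumed by the sample = 0.02552 - 0.001203 = 0.02432 mol.
n(C6H8O7) = 0.02432 / 3 = 0.008106 mol.
mass C6H8O7 = 0.008106 x 192.12 = 1.557 g, so %C6H8O7 = 1.557/2.7597 x 100 = 56.4%.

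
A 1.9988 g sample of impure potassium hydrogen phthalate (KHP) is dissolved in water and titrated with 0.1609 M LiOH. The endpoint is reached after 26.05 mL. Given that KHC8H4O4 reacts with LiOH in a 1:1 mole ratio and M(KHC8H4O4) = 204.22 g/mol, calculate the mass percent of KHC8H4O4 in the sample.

42.8%

n(LiOH) = 0.1609 x 0.02605 = 0.004191 mol.
n(KHC8H4O4) = 0.004191 / 1 = 0.004191 mol.
mass of KHC8H4O4 = 0.004191 x 204.22 = 0.8560 g.
% purity = 0.8560 / 1.9988 x 100 = 42.8%.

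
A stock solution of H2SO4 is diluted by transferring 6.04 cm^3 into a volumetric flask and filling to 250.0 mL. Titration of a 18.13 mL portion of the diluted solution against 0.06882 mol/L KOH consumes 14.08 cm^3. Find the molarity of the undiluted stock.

1.11 M

n(KOH) = 0.06882 x 0.01408 = 0.0009690 mol.
n(H2SO4) in the aliquot = 0.0009690 x 1/2 = 0.0004845 mol.
[diluted H2SO4] = 0.0004845 / 0.01813 = 0.02672 M.
Dilution factor = 250.0/6.040 = 41.39, so [stock] = 0.02672 x 41.39 = 1.11 M.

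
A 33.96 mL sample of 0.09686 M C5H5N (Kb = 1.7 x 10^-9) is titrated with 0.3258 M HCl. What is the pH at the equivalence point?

n(C5H5N) = 0.09686 x 0.03396 = 0.003289 mol; V(HCl) at equivalence = 0.003289/0.3258 = 0.01010 L.
At equivalence the base is fully converted to C5H5NH+; total volume = 0.04406 L, so [C5H5NH+] = 0.003289/0.04406 = 0.07466 M.
Ka(C5H5NH+) = Kw/Kb = 1.0e-14 / 1.7 x 10^-9 = 5.88e-6.
[H^+] = sqrt(Ka x [C5H5NH+]) = sqrt(5.88e-6 x 0.07466) = 0.000663 M.
pH = -log(0.000663) = 3.18.

3.18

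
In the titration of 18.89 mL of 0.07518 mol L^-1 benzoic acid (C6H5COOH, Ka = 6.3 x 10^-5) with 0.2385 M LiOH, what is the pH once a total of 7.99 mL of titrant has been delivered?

n(acid) = 0.07518 x 0.01889 = 0.001420 mol; n(LiOH) added = 0.2385 x 0.007990 = 0.001906 mol.
Base is in excess by 0.001906 - 0.001420 = 0.0004855 mol in a total volume of 0.02688 L.
[OH^-] = 0.0004855/0.02688 = 0.01806 M, so pOH = 1.74 and pH = 14.00 - 1.74 = 12.26.

12.26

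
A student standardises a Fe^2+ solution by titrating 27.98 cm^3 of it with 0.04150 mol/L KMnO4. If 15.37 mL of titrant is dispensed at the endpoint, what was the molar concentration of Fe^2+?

0.114 M

n(KMnO4) = 0.04150 x 0.01537 = 0.0006379 mol.
From the balanced equation, 1 mol KMnO4 reacts with 5 mol Fe^2+, so n(Fe^2+) = 0.0006379 x 5/1 = 0.003189 mol.
[Fe^2+] = 0.003189 / 0.02798 L = 0.114 M.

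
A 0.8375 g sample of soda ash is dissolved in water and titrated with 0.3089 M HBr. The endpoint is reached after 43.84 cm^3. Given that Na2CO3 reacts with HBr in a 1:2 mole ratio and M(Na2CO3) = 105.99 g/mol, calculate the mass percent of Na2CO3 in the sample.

n(HBr) = 0.3089 x 0.04384 = 0.01354 mol.
n(Na2CO3) = 0.01354 / 2 = 0.006771 mol.
mass of Na2CO3 = 0.006771 x 105.99 = 0.7177 g.
% purity = 0.7177 / 0.8375 x 100 = 85.7%.

85.7%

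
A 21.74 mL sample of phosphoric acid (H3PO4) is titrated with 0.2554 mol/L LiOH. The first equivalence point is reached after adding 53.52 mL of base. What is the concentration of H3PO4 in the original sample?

0.629 M

n(LiOH) = 0.2554 x 0.05352 = 0.01367 mol.
At the first equivalence point, 1 mol OH^- react per mol H3PO4, so n(H3PO4) = 0.01367 / 1 = 0.01367 mol.
[H3PO4] = 0.01367 / 0.02174 L = 0.629 M.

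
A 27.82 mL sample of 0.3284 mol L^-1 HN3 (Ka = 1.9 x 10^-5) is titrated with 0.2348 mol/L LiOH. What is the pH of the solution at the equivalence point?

8.93

n(HN3) = 0.3284 x 0.02782 = 0.009136 mol; V(LiOH) at equivalence = 0.009136/0.2348 = 0.03891 L.
At equivalence all the acid is converted to N3-; total volume = 0.02782 + 0.03891 = 0.06673 L, so [N3-] = 0.009136/0.06673 = 0.1369 M.
Kb = Kw/Ka = 1.0e-14 / 1.9 x 10^-5 = 5.26e-10.
[OH^-] = sqrt(Kb x [N3-]) = sqrt(5.26e-10 x 0.1369) = 8.49e-6 M.
pOH = 5.07, so pH = 14.00 - 5.07 = 8.93.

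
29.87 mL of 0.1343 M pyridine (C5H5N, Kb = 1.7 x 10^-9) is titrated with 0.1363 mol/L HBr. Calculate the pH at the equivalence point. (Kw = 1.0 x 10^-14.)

n(C5H5N) = 0.1343 x 0.02987 = 0.004012 mol; V(HBr) at equivalence = 0.004012/0.1363 = 0.02943 L.
At equivalence the base is fully converted to C5H5NH+; total volume = 0.05930 L, so [C5H5NH+] = 0.004012/0.05930 = 0.06765 M.
Ka(C5H5NH+) = Kw/Kb = 1.0e-14 / 1.7 x 10^-9 = 5.88e-6.
[H^+] = sqrt(Ka x [C5H5NH+]) = sqrt(5.88e-6 x 0.06765) = 0.000631 M.
pH = -log(0.000631) = 3.20.

3.20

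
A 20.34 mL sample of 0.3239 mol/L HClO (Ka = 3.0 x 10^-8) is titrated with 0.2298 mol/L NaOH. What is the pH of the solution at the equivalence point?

n(HClO) = 0.3239 x 0.02034 = 0.006588 mol; V(NaOH) at equivalence = 0.006588/0.2298 = 0.02867 L.
At equivalence all the acid is converted to ClO-; total volume = 0.02034 + 0.02867 = 0.04901 L, so [ClO-] = 0.006588/0.04901 = 0.1344 M.
Kb = Kw/Ka = 1.0e-14 / 3.0 x 10^-8 = 3.33e-7.
[OH^-] = sqrt(Kb x [ClO-]) = sqrt(3.33e-7 x 0.1344) = 0.000212 M.
pOH = 3.67, so pH = 14.00 - 3.67 = 10.33.

10.33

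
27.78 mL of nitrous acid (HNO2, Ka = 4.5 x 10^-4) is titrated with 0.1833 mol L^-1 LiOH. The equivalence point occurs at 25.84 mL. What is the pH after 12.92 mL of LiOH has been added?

12.92 mL is exactly half the equivalence volume (25.84/2), i.e. the half-equivalence point.
There, n(HA) = n(A^-), so pH = pKa = -log(4.5 x 10^-4) = 3.35.

3.35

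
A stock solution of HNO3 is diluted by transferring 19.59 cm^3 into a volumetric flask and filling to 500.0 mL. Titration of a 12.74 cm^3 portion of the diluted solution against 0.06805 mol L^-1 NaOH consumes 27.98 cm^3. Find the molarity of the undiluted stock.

n(NaOH) = 0.06805 x 0.02798 = 0.001904 mol.
n(HNO3) in the aliquot = 0.001904 mol.
[diluted HNO3] = 0.001904 / 0.01274 = 0.1495 M.
Dilution factor = 500.0/19.59 = 25.52, so [stock] = 0.1495 x 25.52 = 3.81 M.

3.81 M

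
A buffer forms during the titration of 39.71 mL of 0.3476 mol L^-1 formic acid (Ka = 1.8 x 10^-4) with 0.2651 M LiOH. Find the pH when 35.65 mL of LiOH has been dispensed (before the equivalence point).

4.08

Initial n(HCOOH) = 0.3476 x 0.03971 = 0.01380 mol.
n(LiOH) added = 0.2651 x 0.03565 = 0.009451 mol, converting that many moles of HCOOH to HCOO-.
Remaining n(HCOOH) = 0.004352 mol; n(HCOO-) = 0.009451 mol.
By Henderson-Hasselbalch, pH = pKa + log([A^-]/[HA]) = 3.74 + log(0.009451/0.004352) = 3.74 + (+0.34) = 4.08.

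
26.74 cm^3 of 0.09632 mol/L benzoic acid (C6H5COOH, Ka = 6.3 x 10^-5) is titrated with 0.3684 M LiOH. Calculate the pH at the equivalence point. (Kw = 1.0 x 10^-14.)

n(C6H5COOH) = 0.09632 x 0.02674 = 0.002576 mol; V(LiOH) at equivalence = 0.002576/0.3684 = 0.006991 L.
At equivalence all the acid is converted to C6H5COO-; total volume = 0.02674 + 0.006991 = 0.03373 L, so [C6H5COO-] = 0.002576/0.03373 = 0.07636 M.
Kb = Kw/Ka = 1.0e-14 / 6.3 x 10^-5 = 1.59e-10.
[OH^-] = sqrt(Kb x [C6H5COO-]) = sqrt(1.59e-10 x 0.07636) = 3.48e-6 M.
pOH = 5.46, so pH = 14.00 - 5.46 = 8.54.

8.54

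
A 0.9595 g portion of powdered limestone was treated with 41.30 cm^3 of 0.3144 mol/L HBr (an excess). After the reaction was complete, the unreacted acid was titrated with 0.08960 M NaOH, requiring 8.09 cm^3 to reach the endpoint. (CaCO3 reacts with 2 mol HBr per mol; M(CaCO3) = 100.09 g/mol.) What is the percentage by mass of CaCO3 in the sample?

63.9%

Total n(HBr) added = 0.3144 x 0.04130 = 0.01298 mol.
n(NaOH) used = 0.08960 x 0.008090 = 0.0007249 mol, which equals the excess n(HBr).
So n(HBr) consumed by the sample = 0.01298 - 0.0007249 = 0.01226 mol.
n(CaCO3) = 0.01226 / 2 = 0.006130 mol.
mass CaCO3 = 0.006130 x 100.09 = 0.6135 g, so %CaCO3 = 0.6135/0.9595 x 100 = 63.9%.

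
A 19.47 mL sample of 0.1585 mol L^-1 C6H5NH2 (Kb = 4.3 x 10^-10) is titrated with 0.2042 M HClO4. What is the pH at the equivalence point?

2.84

n(C6H5NH2) = 0.1585 x 0.01947 = 0.003086 mol; V(HClO4) at equivalence = 0.003086/0.2042 = 0.01511 L.
At equivalence the base is fully converted to C6H5NH3+; total volume = 0.03458 L, so [C6H5NH3+] = 0.003086/0.03458 = 0.08924 M.
Ka(C6H5NH3+) = Kw/Kb = 1.0e-14 / 4.3 x 10^-10 = 2.33e-5.
[H^+] = sqrt(Ka x [C6H5NH3+]) = sqrt(2.33e-5 x 0.08924) = 0.00144 M.
pH = -log(0.00144) = 2.84.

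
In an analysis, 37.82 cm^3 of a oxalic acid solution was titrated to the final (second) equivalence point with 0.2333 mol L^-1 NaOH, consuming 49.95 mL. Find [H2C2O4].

0.154 M

n(NaOH) = 0.2333 x 0.04995 = 0.01165 mol.
At the final (second) equivalence point, 2 mol OH^- react per mol H2C2O4, so n(H2C2O4) = 0.01165 / 2 = 0.005827 mol.
[H2C2O4] = 0.005827 / 0.03782 L = 0.154 M.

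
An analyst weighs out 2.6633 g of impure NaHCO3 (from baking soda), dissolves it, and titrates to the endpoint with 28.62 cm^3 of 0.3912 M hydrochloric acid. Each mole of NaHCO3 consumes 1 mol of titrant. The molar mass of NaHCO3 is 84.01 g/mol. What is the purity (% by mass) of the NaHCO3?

35.3%

n(HCl) = 0.3912 x 0.02862 = 0.01120 mol.
n(NaHCO3) = 0.01120 / 1 = 0.01120 mol.
mass of NaHCO3 = 0.01120 x 84.01 = 0.9406 g.
% purity = 0.9406 / 2.6633 x 100 = 35.3%.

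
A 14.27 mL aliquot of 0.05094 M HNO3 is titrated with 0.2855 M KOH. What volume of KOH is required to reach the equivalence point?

2.55 mL

n(HNO3) = 0.05094 mol/L x 0.01427 L = 0.0007269 mol.
At equivalence n(KOH) = n(HNO3) = 0.0007269 mol.
V(KOH) = 0.0007269 / 0.2855 = 0.002546 L = 2.55 mL.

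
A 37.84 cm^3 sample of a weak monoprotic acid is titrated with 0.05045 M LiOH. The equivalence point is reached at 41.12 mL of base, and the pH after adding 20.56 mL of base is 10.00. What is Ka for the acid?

1.0 x 10^-10

20.56 mL is half of the equivalence volume, so this is the half-equivalence point where [HA] = [A^-].
At half-equivalence pH = pKa, so pKa = 10.00.
Ka = 10^(-10.00) = 1.0 x 10^-10.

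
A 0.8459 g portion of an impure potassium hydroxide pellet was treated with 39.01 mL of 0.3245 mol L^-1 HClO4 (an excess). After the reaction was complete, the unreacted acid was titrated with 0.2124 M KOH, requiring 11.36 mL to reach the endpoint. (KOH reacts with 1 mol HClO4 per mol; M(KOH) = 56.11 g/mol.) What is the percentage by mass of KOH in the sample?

Total n(HClO4) added = 0.3245 x 0.03901 = 0.01266 mol.
n(KOH) used = 0.2124 x 0.01136 = 0.002413 mol, which equals the excess n(HClO4).
So n(HClO4) consumed by the sample = 0.01266 - 0.002413 = 0.01025 mol.
n(KOH) = 0.01025 / 1 = 0.01025 mol.
mass KOH = 0.01025 x 56.11 = 0.5749 g, so %KOH = 0.5749/0.8459 x 100 = 68.0%.

68.0%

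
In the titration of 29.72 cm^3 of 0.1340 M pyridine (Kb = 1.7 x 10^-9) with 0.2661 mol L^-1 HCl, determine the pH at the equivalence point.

n(C5H5N) = 0.1340 x 0.02972 = 0.003982 mol; V(HCl) at equivalence = 0.003982/0.2661 = 0.01497 L.
At equivalence the base is fully converted to C5H5NH+; total volume = 0.04469 L, so [C5H5NH+] = 0.003982/0.04469 = 0.08912 M.
Ka(C5H5NH+) = Kw/Kb = 1.0e-14 / 1.7 x 10^-9 = 5.88e-6.
[H^+] = sqrt(Ka x [C5H5NH+]) = sqrt(5.88e-6 x 0.08912) = 0.000724 M.
pH = -log(0.000724) = 3.14.

3.14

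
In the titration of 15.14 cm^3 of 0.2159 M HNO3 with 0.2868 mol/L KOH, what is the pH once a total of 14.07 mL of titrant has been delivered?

12.42

n(acid) = 0.2159 x 0.01514 = 0.003269 mol; n(KOH) added = 0.2868 x 0.01407 = 0.004035 mol.
Base is in excess by 0.004035 - 0.003269 = 0.0007665 mol in a total volume of 0.02921 L.
[OH^-] = 0.0007665/0.02921 = 0.02624 M, so pOH = 1.58 and pH = 14.00 - 1.58 = 12.42.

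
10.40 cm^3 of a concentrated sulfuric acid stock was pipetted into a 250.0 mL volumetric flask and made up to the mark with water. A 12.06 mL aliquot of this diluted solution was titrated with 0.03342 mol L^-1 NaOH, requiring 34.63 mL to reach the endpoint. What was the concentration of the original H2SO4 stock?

n(NaOH) = 0.03342 x 0.03463 = 0.001157 mol.
n(H2SO4) in the aliquot = 0.001157 x 1/2 = 0.0005787 mol.
[diluted H2SO4] = 0.0005787 / 0.01206 = 0.04798 M.
Dilution factor = 250.0/10.40 = 24.04, so [stock] = 0.04798 x 24.04 = 1.15 M.

1.15 M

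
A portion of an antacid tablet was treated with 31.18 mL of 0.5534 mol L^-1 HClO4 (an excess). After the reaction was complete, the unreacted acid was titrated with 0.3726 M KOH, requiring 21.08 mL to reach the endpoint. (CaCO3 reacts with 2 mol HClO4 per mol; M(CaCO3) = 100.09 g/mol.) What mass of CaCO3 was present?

Total n(HClO4) added = 0.5534 x 0.03118 = 0.01726 mol.
n(KOH) used = 0.3726 x 0.02108 = 0.007854 mol, which equals the excess n(HClO4).
So n(HClO4) consumed by the sample = 0.01726 - 0.007854 = 0.009401 mol.
n(CaCO3) = 0.009401 / 2 = 0.004700 mol.
mass = 0.004700 mol x 100.09 g/mol = 0.470 g.

0.470 g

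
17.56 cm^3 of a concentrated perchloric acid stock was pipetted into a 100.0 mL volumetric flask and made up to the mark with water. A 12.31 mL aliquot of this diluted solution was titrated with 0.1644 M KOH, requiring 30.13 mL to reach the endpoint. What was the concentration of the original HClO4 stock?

n(KOH) = 0.1644 x 0.03013 = 0.004953 mol.
n(HClO4) in the aliquot = 0.004953 mol.
[diluted HClO4] = 0.004953 / 0.01231 = 0.4024 M.
Dilution factor = 100.0/17.56 = 5.695, so [stock] = 0.4024 x 5.695 = 2.29 M.

2.29 M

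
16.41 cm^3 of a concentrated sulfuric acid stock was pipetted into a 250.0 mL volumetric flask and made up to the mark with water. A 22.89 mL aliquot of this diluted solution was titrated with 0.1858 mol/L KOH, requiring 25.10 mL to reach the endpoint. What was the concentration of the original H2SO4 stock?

n(KOH) = 0.1858 x 0.02510 = 0.004664 mol.
n(H2SO4) in the aliquot = 0.004664 x 1/2 = 0.002332 mol.
[diluted H2SO4] = 0.002332 / 0.02289 = 0.1019 M.
Dilution factor = 250.0/16.41 = 15.23, so [stock] = 0.1019 x 15.23 = 1.55 M.

1.55 M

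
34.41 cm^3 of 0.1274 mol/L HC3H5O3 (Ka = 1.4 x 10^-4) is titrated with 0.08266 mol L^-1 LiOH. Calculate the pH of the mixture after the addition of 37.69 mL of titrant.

Initial n(HC3H5O3) = 0.1274 x 0.03441 = 0.004384 mol.
n(LiOH) added = 0.08266 x 0.03769 = 0.003115 mol, converting that many moles of HC3H5O3 to C3H5O3-.
Remaining n(HC3H5O3) = 0.001268 mol; n(C3H5O3-) = 0.003115 mol.
By Henderson-Hasselbalch, pH = pKa + log([A^-]/[HA]) = 3.85 + log(0.003115/0.001268) = 3.85 + (+0.39) = 4.24.

4.24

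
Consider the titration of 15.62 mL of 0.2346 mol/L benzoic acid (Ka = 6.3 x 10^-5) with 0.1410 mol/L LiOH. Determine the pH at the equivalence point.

n(C6H5COOH) = 0.2346 x 0.01562 = 0.003664 mol; V(LiOH) at equivalence = 0.003664/0.1410 = 0.02599 L.
At equivalence all the acid is converted to C6H5COO-; total volume = 0.01562 + 0.02599 = 0.04161 L, so [C6H5COO-] = 0.003664/0.04161 = 0.08807 M.
Kb = Kw/Ka = 1.0e-14 / 6.3 x 10^-5 = 1.59e-10.
[OH^-] = sqrt(Kb x [C6H5COO-]) = sqrt(1.59e-10 x 0.08807) = 3.74e-6 M.
pOH = 5.43, so pH = 14.00 - 5.43 = 8.57.

8.57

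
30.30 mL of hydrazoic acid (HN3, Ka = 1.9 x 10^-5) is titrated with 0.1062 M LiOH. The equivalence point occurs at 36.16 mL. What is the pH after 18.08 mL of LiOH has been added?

18.08 mL is exactly half the equivalence volume (36.16/2), i.e. the half-equivalence point.
There, n(HA) = n(A^-), so pH = pKa = -log(1.9 x 10^-5) = 4.72.

4.72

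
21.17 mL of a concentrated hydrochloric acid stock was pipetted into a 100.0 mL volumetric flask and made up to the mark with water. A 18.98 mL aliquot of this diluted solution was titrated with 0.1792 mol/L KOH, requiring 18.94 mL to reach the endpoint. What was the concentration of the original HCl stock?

0.845 M

n(KOH) = 0.1792 x 0.01894 = 0.003394 mol.
n(HCl) in the aliquot = 0.003394 mol.
[diluted HCl] = 0.003394 / 0.01898 = 0.1788 M.
Dilution factor = 100.0/21.17 = 4.724, so [stock] = 0.1788 x 4.724 = 0.845 M.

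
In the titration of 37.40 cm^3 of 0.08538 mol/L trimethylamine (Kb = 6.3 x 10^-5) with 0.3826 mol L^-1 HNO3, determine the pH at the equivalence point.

n((CH3)3N) = 0.08538 x 0.03740 = 0.003193 mol; V(HNO3) at equivalence = 0.003193/0.3826 = 0.008346 L.
At equivalence the base is fully converted to (CH3)3NH+; total volume = 0.04575 L, so [(CH3)3NH+] = 0.003193/0.04575 = 0.06980 M.
Ka((CH3)3NH+) = Kw/Kb = 1.0e-14 / 6.3 x 10^-5 = 1.59e-10.
[H^+] = sqrt(Ka x [(CH3)3NH+]) = sqrt(1.59e-10 x 0.06980) = 3.33e-6 M.
pH = -log(3.33e-6) = 5.48.

5.48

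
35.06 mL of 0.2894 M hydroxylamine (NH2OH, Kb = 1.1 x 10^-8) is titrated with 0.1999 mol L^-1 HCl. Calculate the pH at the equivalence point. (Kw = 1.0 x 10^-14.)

3.48

n(NH2OH) = 0.2894 x 0.03506 = 0.01015 mol; V(HCl) at equivalence = 0.01015/0.1999 = 0.05076 L.
At equivalence the base is fully converted to NH3OH+; total volume = 0.08582 L, so [NH3OH+] = 0.01015/0.08582 = 0.1182 M.
Ka(NH3OH+) = Kw/Kb = 1.0e-14 / 1.1 x 10^-8 = 9.09e-7.
[H^+] = sqrt(Ka x [NH3OH+]) = sqrt(9.09e-7 x 0.1182) = 0.000328 M.
pH = -log(0.000328) = 3.48.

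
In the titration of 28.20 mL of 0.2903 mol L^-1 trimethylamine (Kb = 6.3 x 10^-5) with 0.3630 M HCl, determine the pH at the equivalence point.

5.30

n((CH3)3N) = 0.2903 x 0.02820 = 0.008186 mol; V(HCl) at equivalence = 0.008186/0.3630 = 0.02255 L.
At equivalence the base is fully converted to (CH3)3NH+; total volume = 0.05075 L, so [(CH3)3NH+] = 0.008186/0.05075 = 0.1613 M.
Ka((CH3)3NH+) = Kw/Kb = 1.0e-14 / 6.3 x 10^-5 = 1.59e-10.
[H^+] = sqrt(Ka x [(CH3)3NH+]) = sqrt(1.59e-10 x 0.1613) = 5.06e-6 M.
pH = -log(5.06e-6) = 5.30.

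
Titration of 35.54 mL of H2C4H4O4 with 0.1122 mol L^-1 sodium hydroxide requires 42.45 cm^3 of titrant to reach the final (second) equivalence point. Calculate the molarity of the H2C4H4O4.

n(NaOH) = 0.1122 x 0.04245 = 0.004763 mol.
At the final (second) equivalence point, 2 mol OH^- react per mol H2C4H4O4, so n(H2C4H4O4) = 0.004763 / 2 = 0.002381 mol.
[H2C4H4O4] = 0.002381 / 0.03554 L = 0.0670 M.

0.0670 M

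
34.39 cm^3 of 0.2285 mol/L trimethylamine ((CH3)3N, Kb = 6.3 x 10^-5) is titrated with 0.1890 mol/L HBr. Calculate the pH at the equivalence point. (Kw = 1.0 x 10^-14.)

5.39

n((CH3)3N) = 0.2285 x 0.03439 = 0.007858 mol; V(HBr) at equivalence = 0.007858/0.1890 = 0.04158 L.
At equivalence the base is fully converted to (CH3)3NH+; total volume = 0.07597 L, so [(CH3)3NH+] = 0.007858/0.07597 = 0.1034 M.
Ka((CH3)3NH+) = Kw/Kb = 1.0e-14 / 6.3 x 10^-5 = 1.59e-10.
[H^+] = sqrt(Ka x [(CH3)3NH+]) = sqrt(1.59e-10 x 0.1034) = 4.05e-6 M.
pH = -log(4.05e-6) = 5.39.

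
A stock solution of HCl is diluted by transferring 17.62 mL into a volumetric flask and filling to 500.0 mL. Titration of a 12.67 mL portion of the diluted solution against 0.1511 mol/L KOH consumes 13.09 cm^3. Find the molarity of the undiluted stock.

4.43 M

n(KOH) = 0.1511 x 0.01309 = 0.001978 mol.
n(HCl) in the aliquot = 0.001978 mol.
[diluted HCl] = 0.001978 / 0.01267 = 0.1561 M.
Dilution factor = 500.0/17.62 = 28.38, so [stock] = 0.1561 x 28.38 = 4.43 M.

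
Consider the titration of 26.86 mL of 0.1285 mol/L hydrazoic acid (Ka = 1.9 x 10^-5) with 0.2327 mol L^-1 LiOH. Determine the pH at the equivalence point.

n(HN3) = 0.1285 x 0.02686 = 0.003452 mol; V(LiOH) at equivalence = 0.003452/0.2327 = 0.01483 L.
At equivalence all the acid is converted to N3-; total volume = 0.02686 + 0.01483 = 0.04169 L, so [N3-] = 0.003452/0.04169 = 0.08279 M.
Kb = Kw/Ka = 1.0e-14 / 1.9 x 10^-5 = 5.26e-10.
[OH^-] = sqrt(Kb x [N3-]) = sqrt(5.26e-10 x 0.08279) = 6.60e-6 M.
pOH = 5.18, so pH = 14.00 - 5.18 = 8.82.

8.82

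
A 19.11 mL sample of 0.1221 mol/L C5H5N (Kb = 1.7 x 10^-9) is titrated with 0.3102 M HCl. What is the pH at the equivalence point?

n(C5H5N) = 0.1221 x 0.01911 = 0.002333 mol; V(HCl) at equivalence = 0.002333/0.3102 = 0.007522 L.
At equivalence the base is fully converted to C5H5NH+; total volume = 0.02663 L, so [C5H5NH+] = 0.002333/0.02663 = 0.08761 M.
Ka(C5H5NH+) = Kw/Kb = 1.0e-14 / 1.7 x 10^-9 = 5.88e-6.
[H^+] = sqrt(Ka x [C5H5NH+]) = sqrt(5.88e-6 x 0.08761) = 0.000718 M.
pH = -log(0.000718) = 3.14.

3.14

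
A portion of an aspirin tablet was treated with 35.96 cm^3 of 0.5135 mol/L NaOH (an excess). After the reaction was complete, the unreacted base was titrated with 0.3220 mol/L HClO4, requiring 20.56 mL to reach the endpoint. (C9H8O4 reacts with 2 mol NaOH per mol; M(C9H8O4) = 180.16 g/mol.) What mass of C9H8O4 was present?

1.07 g

Total n(NaOH) added = 0.5135 x 0.03596 = 0.01847 mol.
n(HClO4) used = 0.3220 x 0.02056 = 0.006620 mol, which equals the excess n(NaOH).
So n(NaOH) consumed by the sample = 0.01847 - 0.006620 = 0.01185 mol.
n(C9H8O4) = 0.01185 / 2 = 0.005923 mol.
mass = 0.005923 mol x 180.16 g/mol = 1.07 g.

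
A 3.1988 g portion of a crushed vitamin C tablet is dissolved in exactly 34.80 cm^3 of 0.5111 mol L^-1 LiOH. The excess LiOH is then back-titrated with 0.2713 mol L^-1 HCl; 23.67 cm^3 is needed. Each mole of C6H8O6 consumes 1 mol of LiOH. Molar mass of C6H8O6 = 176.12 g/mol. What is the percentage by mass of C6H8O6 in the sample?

Total n(LiOH) added = 0.5111 x 0.03480 = 0.01779 mol.
n(HCl) used = 0.2713 x 0.02367 = 0.006422 mol, which equals the excess n(LiOH).
So n(LiOH) consumed by the sample = 0.01779 - 0.006422 = 0.01136 mol.
n(C6H8O6) = 0.01136 / 1 = 0.01136 mol.
mass C6H8O6 = 0.01136 x 176.12 = 2.002 g, so %C6H8O6 = 2.002/3.1988 x 100 = 62.6%.

62.6%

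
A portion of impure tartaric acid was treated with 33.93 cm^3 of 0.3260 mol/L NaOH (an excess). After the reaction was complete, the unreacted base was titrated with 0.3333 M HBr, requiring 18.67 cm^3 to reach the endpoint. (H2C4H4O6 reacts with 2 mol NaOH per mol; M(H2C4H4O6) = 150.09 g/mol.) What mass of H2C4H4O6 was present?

0.363 g

Total n(NaOH) added = 0.3260 x 0.03393 = 0.01106 mol.
n(HBr) used = 0.3333 x 0.01867 = 0.006223 mol, which equals the excess n(NaOH).
So n(NaOH) consumed by the sample = 0.01106 - 0.006223 = 0.004838 mol.
n(H2C4H4O6) = 0.004838 / 2 = 0.002419 mol.
mass = 0.002419 mol x 150.09 g/mol = 0.363 g.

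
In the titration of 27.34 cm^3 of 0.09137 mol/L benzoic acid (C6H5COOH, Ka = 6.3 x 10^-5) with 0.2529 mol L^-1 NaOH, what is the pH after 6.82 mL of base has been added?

Initial n(C6H5COOH) = 0.09137 x 0.02734 = 0.002498 mol.
n(NaOH) added = 0.2529 x 0.006820 = 0.001725 mol, converting that many moles of C6H5COOH to C6H5COO-.
Remaining n(C6H5COOH) = 0.0007733 mol; n(C6H5COO-) = 0.001725 mol.
By Henderson-Hasselbalch, pH = pKa + log([A^-]/[HA]) = 4.20 + log(0.001725/0.0007733) = 4.20 + (+0.35) = 4.55.

4.55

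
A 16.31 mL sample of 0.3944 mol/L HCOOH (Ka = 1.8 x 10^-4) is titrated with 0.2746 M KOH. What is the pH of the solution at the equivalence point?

n(HCOOH) = 0.3944 x 0.01631 = 0.006433 mol; V(KOH) at equivalence = 0.006433/0.2746 = 0.02343 L.
At equivalence all the acid is converted to HCOO-; total volume = 0.01631 + 0.02343 = 0.03974 L, so [HCOO-] = 0.006433/0.03974 = 0.1619 M.
Kb = Kw/Ka = 1.0e-14 / 1.8 x 10^-4 = 5.56e-11.
[OH^-] = sqrt(Kb x [HCOO-]) = sqrt(5.56e-11 x 0.1619) = 3.00e-6 M.
pOH = 5.52, so pH = 14.00 - 5.52 = 8.48.

8.48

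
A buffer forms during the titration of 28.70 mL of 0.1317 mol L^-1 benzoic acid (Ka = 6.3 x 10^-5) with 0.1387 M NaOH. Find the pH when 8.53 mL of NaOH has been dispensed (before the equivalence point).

3.86

Initial n(C6H5COOH) = 0.1317 x 0.02870 = 0.003780 mol.
n(NaOH) added = 0.1387 x 0.008530 = 0.001183 mol, converting that many moles of C6H5COOH to C6H5COO-.
Remaining n(C6H5COOH) = 0.002597 mol; n(C6H5COO-) = 0.001183 mol.
By Henderson-Hasselbalch, pH = pKa + log([A^-]/[HA]) = 4.20 + log(0.001183/0.002597) = 4.20 + (-0.34) = 3.86.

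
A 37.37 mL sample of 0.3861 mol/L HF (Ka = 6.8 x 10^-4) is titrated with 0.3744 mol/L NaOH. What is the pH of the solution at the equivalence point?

n(HF) = 0.3861 x 0.03737 = 0.01443 mol; V(NaOH) at equivalence = 0.01443/0.3744 = 0.03854 L.
At equivalence all the acid is converted to F-; total volume = 0.03737 + 0.03854 = 0.07591 L, so [F-] = 0.01443/0.07591 = 0.1901 M.
Kb = Kw/Ka = 1.0e-14 / 6.8 x 10^-4 = 1.47e-11.
[OH^-] = sqrt(Kb x [F-]) = sqrt(1.47e-11 x 0.1901) = 1.67e-6 M.
pOH = 5.78, so pH = 14.00 - 5.78 = 8.22.

8.22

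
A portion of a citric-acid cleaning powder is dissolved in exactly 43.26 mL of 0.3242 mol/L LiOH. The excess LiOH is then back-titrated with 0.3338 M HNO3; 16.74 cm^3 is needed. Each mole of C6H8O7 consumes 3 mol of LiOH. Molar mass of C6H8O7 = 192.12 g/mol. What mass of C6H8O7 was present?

Total n(LiOH) added = 0.3242 x 0.04326 = 0.01402 mol.
n(HNO3) used = 0.3338 x 0.01674 = 0.005588 mol, which equals the excess n(LiOH).
So n(LiOH) consumed by the sample = 0.01402 - 0.005588 = 0.008437 mol.
n(C6H8O7) = 0.008437 / 3 = 0.002812 mol.
mass = 0.002812 mol x 192.12 g/mol = 0.540 g.

0.540 g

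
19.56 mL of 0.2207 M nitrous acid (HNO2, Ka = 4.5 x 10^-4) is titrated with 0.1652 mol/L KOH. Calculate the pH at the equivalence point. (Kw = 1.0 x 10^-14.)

8.16

n(HNO2) = 0.2207 x 0.01956 = 0.004317 mol; V(KOH) at equivalence = 0.004317/0.1652 = 0.02613 L.
At equivalence all the acid is converted to NO2-; total volume = 0.01956 + 0.02613 = 0.04569 L, so [NO2-] = 0.004317/0.04569 = 0.09448 M.
Kb = Kw/Ka = 1.0e-14 / 4.5 x 10^-4 = 2.22e-11.
[OH^-] = sqrt(Kb x [NO2-]) = sqrt(2.22e-11 x 0.09448) = 1.45e-6 M.
pOH = 5.84, so pH = 14.00 - 5.84 = 8.16.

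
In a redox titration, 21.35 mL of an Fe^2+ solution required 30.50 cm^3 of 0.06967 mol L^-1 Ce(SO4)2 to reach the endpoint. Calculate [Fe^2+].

n(Ce(SO4)2) = 0.06967 x 0.03050 = 0.002125 mol.
From the balanced equation, 1 mol Ce(SO4)2 reacts with 1 mol Fe^2+, so n(Fe^2+) = 0.002125 x 1/1 = 0.002125 mol.
[Fe^2+] = 0.002125 / 0.02135 L = 0.0995 M.

0.0995 M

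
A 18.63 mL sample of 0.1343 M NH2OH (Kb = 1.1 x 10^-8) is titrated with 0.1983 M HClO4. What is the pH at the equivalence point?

3.57

n(NH2OH) = 0.1343 x 0.01863 = 0.002502 mol; V(HClO4) at equivalence = 0.002502/0.1983 = 0.01262 L.
At equivalence the base is fully converted to NH3OH+; total volume = 0.03125 L, so [NH3OH+] = 0.002502/0.03125 = 0.08007 M.
Ka(NH3OH+) = Kw/Kb = 1.0e-14 / 1.1 x 10^-8 = 9.09e-7.
[H^+] = sqrt(Ka x [NH3OH+]) = sqrt(9.09e-7 x 0.08007) = 0.000270 M.
pH = -log(0.000270) = 3.57.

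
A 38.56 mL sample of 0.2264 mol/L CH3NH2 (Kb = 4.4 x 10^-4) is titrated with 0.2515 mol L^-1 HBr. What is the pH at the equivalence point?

n(CH3NH2) = 0.2264 x 0.03856 = 0.008730 mol; V(HBr) at equivalence = 0.008730/0.2515 = 0.03471 L.
At equivalence the base is fully converted to CH3NH3+; total volume = 0.07327 L, so [CH3NH3+] = 0.008730/0.07327 = 0.1191 M.
Ka(CH3NH3+) = Kw/Kb = 1.0e-14 / 4.4 x 10^-4 = 2.27e-11.
[H^+] = sqrt(Ka x [CH3NH3+]) = sqrt(2.27e-11 x 0.1191) = 1.65e-6 M.
pH = -log(1.65e-6) = 5.78.

5.78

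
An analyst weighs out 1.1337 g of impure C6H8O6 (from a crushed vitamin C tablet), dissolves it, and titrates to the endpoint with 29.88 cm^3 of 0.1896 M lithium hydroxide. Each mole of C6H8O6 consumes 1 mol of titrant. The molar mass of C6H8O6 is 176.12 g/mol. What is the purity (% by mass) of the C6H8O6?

n(LiOH) = 0.1896 x 0.02988 = 0.005665 mol.
n(C6H8O6) = 0.005665 / 1 = 0.005665 mol.
mass of C6H8O6 = 0.005665 x 176.12 = 0.9978 g.
% purity = 0.9978 / 1.1337 x 100 = 88.0%.

88.0%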